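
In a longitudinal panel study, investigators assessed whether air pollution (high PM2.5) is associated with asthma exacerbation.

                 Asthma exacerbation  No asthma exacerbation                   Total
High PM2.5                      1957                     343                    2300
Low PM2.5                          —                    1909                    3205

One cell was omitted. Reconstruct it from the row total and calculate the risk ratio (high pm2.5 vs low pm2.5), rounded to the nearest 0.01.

2.10

The missing cell is in the unexposed row: 3205 − 1909 = 1296.
So a = 1957, b = 343, c = 1296, d = 1909.
RR = [a/(a+b)] / [c/(c+d)] = (1957/2300) / (1296/3205) = 0.85087/0.40437 = 2.10420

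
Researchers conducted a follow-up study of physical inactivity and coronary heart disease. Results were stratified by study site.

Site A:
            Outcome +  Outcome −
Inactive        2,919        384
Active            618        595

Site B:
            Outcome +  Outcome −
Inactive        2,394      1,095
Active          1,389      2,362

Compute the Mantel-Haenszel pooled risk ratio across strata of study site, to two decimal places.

RR_MH = Σ(aᵢ·n₀ᵢ/nᵢ) / Σ(cᵢ·n₁ᵢ/nᵢ), with n₁ᵢ = aᵢ+bᵢ (exposed), n₀ᵢ = cᵢ+dᵢ (unexposed), nᵢ = n₁ᵢ+n₀ᵢ.
Stratum 1 (Site A): n₁ = 3303, n₀ = 1213, n = 4516; a·n₀/n = 2919·1213/4516 = 784.0450; c·n₁/n = 618·3303/4516 = 452.0049
Stratum 2 (Site B): n₁ = 3489, n₀ = 3751, n = 7240; a·n₀/n = 2394·3751/7240 = 1240.3169; c·n₁/n = 1389·3489/7240 = 669.3675
RR_MH = (784.0450 + 1240.3169) / (452.0049 + 669.3675) = 2024.3618 / 1121.3724 = 1.80525

1.81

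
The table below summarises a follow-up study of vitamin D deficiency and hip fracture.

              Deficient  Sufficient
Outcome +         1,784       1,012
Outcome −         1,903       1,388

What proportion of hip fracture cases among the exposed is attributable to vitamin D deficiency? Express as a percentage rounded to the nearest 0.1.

12.9

Reading the table with exposure as columns: a = 1784 (Deficient, case), b = 1903 (Deficient, non-case), c = 1012 (Sufficient, case), d = 1388.
Risk in exposed = 1784/3687 = 0.48386; risk in unexposed = 1012/2400 = 0.42167.
RR = 0.48386/0.42167 = 1.14750
AR% = (RR − 1)/RR × 100 = (1.14750 − 1)/1.14750 × 100 = 12.8540%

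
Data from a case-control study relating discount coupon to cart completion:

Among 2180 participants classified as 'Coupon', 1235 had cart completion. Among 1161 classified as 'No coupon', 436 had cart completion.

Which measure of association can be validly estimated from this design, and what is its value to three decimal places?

2.173

From the description: a = 1235, b = 945, c = 436, d = 725.
This is a case-control study: participants were sampled on outcome status, so risks in the source population cannot be estimated directly — relative risk is not valid here. The odds ratio is the appropriate measure.
OR = (a·d)/(b·c) = (1235 × 725) / (945 × 436) = 895375 / 412020 = 2.17313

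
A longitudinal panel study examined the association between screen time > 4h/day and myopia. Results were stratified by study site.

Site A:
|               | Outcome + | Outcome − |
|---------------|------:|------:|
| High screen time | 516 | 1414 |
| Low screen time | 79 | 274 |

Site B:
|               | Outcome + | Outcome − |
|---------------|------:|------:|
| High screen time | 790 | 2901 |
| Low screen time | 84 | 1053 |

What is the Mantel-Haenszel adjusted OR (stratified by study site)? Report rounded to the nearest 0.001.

OR_MH = Σ(aᵢdᵢ/nᵢ) / Σ(bᵢcᵢ/nᵢ), where nᵢ is the stratum total.
Stratum 1 (Site A): n = 2283; a·d/n = 516·274/2283 = 61.9290; b·c/n = 1414·79/2283 = 48.9295
Stratum 2 (Site B): n = 4828; a·d/n = 790·1053/4828 = 172.3012; b·c/n = 2901·84/4828 = 50.4731
OR_MH = (61.9290 + 172.3012) / (48.9295 + 50.4731) = 234.2302 / 99.4026 = 2.35638

2.356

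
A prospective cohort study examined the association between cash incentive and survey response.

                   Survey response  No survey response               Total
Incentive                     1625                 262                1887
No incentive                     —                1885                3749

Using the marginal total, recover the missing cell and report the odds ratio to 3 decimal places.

The missing cell is in the unexposed row: 3749 − 1885 = 1864.
So a = 1625, b = 262, c = 1864, d = 1885.
OR = (a·d)/(b·c) = (1625 × 1885) / (262 × 1864) = 3063125 / 488368 = 6.27217

6.272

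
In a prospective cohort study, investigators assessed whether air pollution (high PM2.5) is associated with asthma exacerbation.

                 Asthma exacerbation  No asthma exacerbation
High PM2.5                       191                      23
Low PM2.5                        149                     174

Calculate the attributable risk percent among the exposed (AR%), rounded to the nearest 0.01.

Cells: a = 191, b = 23, c = 149, d = 174.
Risk in exposed = 191/214 = 0.89252; risk in unexposed = 149/323 = 0.46130.
RR = 0.89252/0.46130 = 1.93480
AR% = (RR − 1)/RR × 100 = (1.93480 − 1)/1.93480 × 100 = 48.3150%

48.32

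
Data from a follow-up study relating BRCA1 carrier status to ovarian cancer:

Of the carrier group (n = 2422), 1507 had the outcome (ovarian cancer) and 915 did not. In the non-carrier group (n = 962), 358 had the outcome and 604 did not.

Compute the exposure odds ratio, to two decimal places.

2.78

From the description: a = 1507, b = 915, c = 358, d = 604.
OR = (a·d)/(b·c) = (1507 × 604) / (915 × 358) = 910228 / 327570 = 2.77873
The odds of ovarian cancer are about 2.78 times as high in the carrier group.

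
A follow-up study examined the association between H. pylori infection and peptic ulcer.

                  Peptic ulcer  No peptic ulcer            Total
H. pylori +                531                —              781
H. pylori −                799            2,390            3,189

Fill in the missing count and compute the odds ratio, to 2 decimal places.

The missing cell is in the exposed row: 781 − 531 = 250.
So a = 531, b = 250, c = 799, d = 2390.
OR = (a·d)/(b·c) = (531 × 2390) / (250 × 799) = 1269090 / 199750 = 6.35339

6.35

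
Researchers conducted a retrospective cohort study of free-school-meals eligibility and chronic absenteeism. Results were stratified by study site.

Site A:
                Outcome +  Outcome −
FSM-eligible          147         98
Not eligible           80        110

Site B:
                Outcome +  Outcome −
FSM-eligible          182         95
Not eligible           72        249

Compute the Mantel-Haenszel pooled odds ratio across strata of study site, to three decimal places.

3.834

OR_MH = Σ(aᵢdᵢ/nᵢ) / Σ(bᵢcᵢ/nᵢ), where nᵢ is the stratum total.
Stratum 1 (Site A): n = 435; a·d/n = 147·110/435 = 37.1724; b·c/n = 98·80/435 = 18.0230
Stratum 2 (Site B): n = 598; a·d/n = 182·249/598 = 75.7826; b·c/n = 95·72/598 = 11.4381
OR_MH = (37.1724 + 75.7826) / (18.0230 + 11.4381) = 112.9550 / 29.4611 = 3.83404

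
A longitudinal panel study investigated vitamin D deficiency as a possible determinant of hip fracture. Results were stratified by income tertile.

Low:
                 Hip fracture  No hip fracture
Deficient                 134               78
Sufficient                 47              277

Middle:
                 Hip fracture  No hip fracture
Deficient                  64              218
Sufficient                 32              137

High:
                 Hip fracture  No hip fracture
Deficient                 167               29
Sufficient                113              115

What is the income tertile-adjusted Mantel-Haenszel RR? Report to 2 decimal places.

2.14

RR_MH = Σ(aᵢ·n₀ᵢ/nᵢ) / Σ(cᵢ·n₁ᵢ/nᵢ), with n₁ᵢ = aᵢ+bᵢ (exposed), n₀ᵢ = cᵢ+dᵢ (unexposed), nᵢ = n₁ᵢ+n₀ᵢ.
Stratum 1 (Low): n₁ = 212, n₀ = 324, n = 536; a·n₀/n = 134·324/536 = 81.0000; c·n₁/n = 47·212/536 = 18.5896
Stratum 2 (Middle): n₁ = 282, n₀ = 169, n = 451; a·n₀/n = 64·169/451 = 23.9823; c·n₁/n = 32·282/451 = 20.0089
Stratum 3 (High): n₁ = 196, n₀ = 228, n = 424; a·n₀/n = 167·228/424 = 89.8019; c·n₁/n = 113·196/424 = 52.2358
RR_MH = (81.0000 + 23.9823 + 89.8019) / (18.5896 + 20.0089 + 52.2358) = 194.7841 / 90.8343 = 2.14439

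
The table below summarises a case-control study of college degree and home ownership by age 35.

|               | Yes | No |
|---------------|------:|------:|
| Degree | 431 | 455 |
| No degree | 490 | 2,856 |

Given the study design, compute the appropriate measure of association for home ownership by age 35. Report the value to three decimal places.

5.521

Cells: a = 431, b = 455, c = 490, d = 2856.
This is a case-control study: participants were sampled on outcome status, so risks in the source population cannot be estimated directly — relative risk is not valid here. The odds ratio is the appropriate measure.
OR = (a·d)/(b·c) = (431 × 2856) / (455 × 490) = 1230936 / 222950 = 5.52113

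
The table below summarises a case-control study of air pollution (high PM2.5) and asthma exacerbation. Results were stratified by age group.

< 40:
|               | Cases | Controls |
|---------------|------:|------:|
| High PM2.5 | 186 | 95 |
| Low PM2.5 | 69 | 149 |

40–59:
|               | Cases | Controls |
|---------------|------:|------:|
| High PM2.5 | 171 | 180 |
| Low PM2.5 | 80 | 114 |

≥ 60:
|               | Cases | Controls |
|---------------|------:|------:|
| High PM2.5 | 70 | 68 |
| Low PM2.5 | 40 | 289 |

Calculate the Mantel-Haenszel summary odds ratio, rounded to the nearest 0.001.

OR_MH = Σ(aᵢdᵢ/nᵢ) / Σ(bᵢcᵢ/nᵢ), where nᵢ is the stratum total.
Stratum 1 (< 40): n = 499; a·d/n = 186·149/499 = 55.5391; b·c/n = 95·69/499 = 13.1363
Stratum 2 (40–59): n = 545; a·d/n = 171·114/545 = 35.7688; b·c/n = 180·80/545 = 26.4220
Stratum 3 (≥ 60): n = 467; a·d/n = 70·289/467 = 43.3191; b·c/n = 68·40/467 = 5.8244
OR_MH = (55.5391 + 35.7688 + 43.3191) / (13.1363 + 26.4220 + 5.8244) = 134.6269 / 45.3827 = 2.96648

2.966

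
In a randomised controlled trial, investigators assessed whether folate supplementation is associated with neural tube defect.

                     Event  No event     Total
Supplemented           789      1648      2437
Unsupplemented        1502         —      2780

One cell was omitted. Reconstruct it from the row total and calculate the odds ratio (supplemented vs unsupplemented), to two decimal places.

0.41

The missing cell is in the unexposed row: 2780 − 1502 = 1278.
So a = 789, b = 1648, c = 1502, d = 1278.
OR = (a·d)/(b·c) = (789 × 1278) / (1648 × 1502) = 1008342 / 2475296 = 0.40736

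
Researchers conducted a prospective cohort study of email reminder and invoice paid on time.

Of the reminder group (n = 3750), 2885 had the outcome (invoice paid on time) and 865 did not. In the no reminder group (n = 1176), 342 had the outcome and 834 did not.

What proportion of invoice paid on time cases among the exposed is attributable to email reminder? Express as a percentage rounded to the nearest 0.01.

From the description: a = 2885, b = 865, c = 342, d = 834.
Risk in exposed = 2885/3750 = 0.76933; risk in unexposed = 342/1176 = 0.29082.
RR = 0.76933/0.29082 = 2.64543
AR% = (RR − 1)/RR × 100 = (2.64543 − 1)/2.64543 × 100 = 62.1989%

62.20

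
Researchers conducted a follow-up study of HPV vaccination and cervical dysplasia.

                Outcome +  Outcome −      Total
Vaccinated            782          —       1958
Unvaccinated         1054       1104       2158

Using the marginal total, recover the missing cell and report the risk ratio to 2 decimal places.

0.82

The missing cell is in the exposed row: 1958 − 782 = 1176.
So a = 782, b = 1176, c = 1054, d = 1104.
RR = [a/(a+b)] / [c/(c+d)] = (782/1958) / (1054/2158) = 0.39939/0.48842 = 0.81772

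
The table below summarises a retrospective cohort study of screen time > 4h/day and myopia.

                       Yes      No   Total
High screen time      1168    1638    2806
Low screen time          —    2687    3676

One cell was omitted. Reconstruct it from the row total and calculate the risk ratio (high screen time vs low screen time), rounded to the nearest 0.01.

1.55

The missing cell is in the unexposed row: 3676 − 2687 = 989.
So a = 1168, b = 1638, c = 989, d = 2687.
RR = [a/(a+b)] / [c/(c+d)] = (1168/2806) / (989/3676) = 0.41625/0.26904 = 1.54716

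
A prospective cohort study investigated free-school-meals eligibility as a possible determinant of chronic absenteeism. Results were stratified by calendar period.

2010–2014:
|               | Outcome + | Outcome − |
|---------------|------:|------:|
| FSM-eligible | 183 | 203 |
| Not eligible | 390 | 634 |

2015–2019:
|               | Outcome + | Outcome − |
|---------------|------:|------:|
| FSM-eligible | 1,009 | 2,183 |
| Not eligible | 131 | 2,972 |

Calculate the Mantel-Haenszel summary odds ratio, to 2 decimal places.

5.50

OR_MH = Σ(aᵢdᵢ/nᵢ) / Σ(bᵢcᵢ/nᵢ), where nᵢ is the stratum total.
Stratum 1 (2010–2014): n = 1410; a·d/n = 183·634/1410 = 82.2851; b·c/n = 203·390/1410 = 56.1489
Stratum 2 (2015–2019): n = 6295; a·d/n = 1009·2972/6295 = 476.3698; b·c/n = 2183·131/6295 = 45.4286
OR_MH = (82.2851 + 476.3698) / (56.1489 + 45.4286) = 558.6549 / 101.5775 = 5.49979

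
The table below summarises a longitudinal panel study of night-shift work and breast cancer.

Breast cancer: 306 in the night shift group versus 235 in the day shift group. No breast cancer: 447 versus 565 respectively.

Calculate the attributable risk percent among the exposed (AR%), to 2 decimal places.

From the description: a = 306, b = 447, c = 235, d = 565.
Risk in exposed = 306/753 = 0.40637; risk in unexposed = 235/800 = 0.29375.
RR = 0.40637/0.29375 = 1.38340
AR% = (RR − 1)/RR × 100 = (1.38340 − 1)/1.38340 × 100 = 27.7145%

27.71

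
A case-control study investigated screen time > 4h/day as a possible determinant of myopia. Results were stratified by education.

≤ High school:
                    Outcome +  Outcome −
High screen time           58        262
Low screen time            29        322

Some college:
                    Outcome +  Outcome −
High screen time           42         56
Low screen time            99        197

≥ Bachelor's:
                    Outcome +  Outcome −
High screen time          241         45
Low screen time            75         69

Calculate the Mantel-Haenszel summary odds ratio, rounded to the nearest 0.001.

OR_MH = Σ(aᵢdᵢ/nᵢ) / Σ(bᵢcᵢ/nᵢ), where nᵢ is the stratum total.
Stratum 1 (≤ High school): n = 671; a·d/n = 58·322/671 = 27.8331; b·c/n = 262·29/671 = 11.3234
Stratum 2 (Some college): n = 394; a·d/n = 42·197/394 = 21.0000; b·c/n = 56·99/394 = 14.0711
Stratum 3 (≥ Bachelor's): n = 430; a·d/n = 241·69/430 = 38.6721; b·c/n = 45·75/430 = 7.8488
OR_MH = (27.8331 + 21.0000 + 38.6721) / (11.3234 + 14.0711 + 7.8488) = 87.5052 / 33.2433 = 2.63226

2.632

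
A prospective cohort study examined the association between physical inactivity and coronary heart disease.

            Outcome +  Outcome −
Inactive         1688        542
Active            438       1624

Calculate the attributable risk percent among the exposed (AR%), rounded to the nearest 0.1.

71.9

Cells: a = 1688, b = 542, c = 438, d = 1624.
Risk in exposed = 1688/2230 = 0.75695; risk in unexposed = 438/2062 = 0.21242.
RR = 0.75695/0.21242 = 3.56354
AR% = (RR − 1)/RR × 100 = (3.56354 − 1)/3.56354 × 100 = 71.9380%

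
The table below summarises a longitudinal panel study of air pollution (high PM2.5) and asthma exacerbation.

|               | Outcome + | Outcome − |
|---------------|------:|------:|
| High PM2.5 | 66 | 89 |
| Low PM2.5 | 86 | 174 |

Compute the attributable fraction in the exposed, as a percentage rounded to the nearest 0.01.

22.32

Cells: a = 66, b = 89, c = 86, d = 174.
Risk in exposed = 66/155 = 0.42581; risk in unexposed = 86/260 = 0.33077.
RR = 0.42581/0.33077 = 1.28732
AR% = (RR − 1)/RR × 100 = (1.28732 − 1)/1.28732 × 100 = 22.3193%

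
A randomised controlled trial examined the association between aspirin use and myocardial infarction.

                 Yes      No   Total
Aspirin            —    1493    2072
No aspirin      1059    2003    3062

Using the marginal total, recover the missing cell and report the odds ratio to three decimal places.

The missing cell is in the exposed row: 2072 − 1493 = 579.
So a = 579, b = 1493, c = 1059, d = 2003.
OR = (a·d)/(b·c) = (579 × 2003) / (1493 × 1059) = 1159737 / 1581087 = 0.73351

0.734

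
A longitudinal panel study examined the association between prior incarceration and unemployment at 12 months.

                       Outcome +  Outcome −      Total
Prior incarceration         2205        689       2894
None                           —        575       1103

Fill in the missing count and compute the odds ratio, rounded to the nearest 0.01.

3.49

The missing cell is in the unexposed row: 1103 − 575 = 528.
So a = 2205, b = 689, c = 528, d = 575.
OR = (a·d)/(b·c) = (2205 × 575) / (689 × 528) = 1267875 / 363792 = 3.48516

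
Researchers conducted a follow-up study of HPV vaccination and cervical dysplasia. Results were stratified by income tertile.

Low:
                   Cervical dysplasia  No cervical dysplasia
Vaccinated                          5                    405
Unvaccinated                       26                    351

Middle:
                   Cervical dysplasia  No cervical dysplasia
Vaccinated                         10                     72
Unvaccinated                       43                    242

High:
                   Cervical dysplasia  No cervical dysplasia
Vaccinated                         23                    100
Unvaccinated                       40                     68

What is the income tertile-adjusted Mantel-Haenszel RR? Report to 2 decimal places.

RR_MH = Σ(aᵢ·n₀ᵢ/nᵢ) / Σ(cᵢ·n₁ᵢ/nᵢ), with n₁ᵢ = aᵢ+bᵢ (exposed), n₀ᵢ = cᵢ+dᵢ (unexposed), nᵢ = n₁ᵢ+n₀ᵢ.
Stratum 1 (Low): n₁ = 410, n₀ = 377, n = 787; a·n₀/n = 5·377/787 = 2.3952; c·n₁/n = 26·410/787 = 13.5451
Stratum 2 (Middle): n₁ = 82, n₀ = 285, n = 367; a·n₀/n = 10·285/367 = 7.7657; c·n₁/n = 43·82/367 = 9.6076
Stratum 3 (High): n₁ = 123, n₀ = 108, n = 231; a·n₀/n = 23·108/231 = 10.7532; c·n₁/n = 40·123/231 = 21.2987
RR_MH = (2.3952 + 7.7657 + 10.7532) / (13.5451 + 9.6076 + 21.2987) = 20.9141 / 44.4514 = 0.47049

0.47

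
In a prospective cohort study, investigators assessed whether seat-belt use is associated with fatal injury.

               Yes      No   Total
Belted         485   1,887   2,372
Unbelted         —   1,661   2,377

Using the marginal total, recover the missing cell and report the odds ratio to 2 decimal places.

0.60

The missing cell is in the unexposed row: 2377 − 1661 = 716.
So a = 485, b = 1887, c = 716, d = 1661.
OR = (a·d)/(b·c) = (485 × 1661) / (1887 × 716) = 805585 / 1351092 = 0.59625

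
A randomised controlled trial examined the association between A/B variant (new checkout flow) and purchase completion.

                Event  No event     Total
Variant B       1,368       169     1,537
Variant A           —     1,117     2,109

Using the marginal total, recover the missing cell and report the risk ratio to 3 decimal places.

The missing cell is in the unexposed row: 2109 − 1117 = 992.
So a = 1368, b = 169, c = 992, d = 1117.
RR = [a/(a+b)] / [c/(c+d)] = (1368/1537) / (992/2109) = 0.89005/0.47037 = 1.89224

1.892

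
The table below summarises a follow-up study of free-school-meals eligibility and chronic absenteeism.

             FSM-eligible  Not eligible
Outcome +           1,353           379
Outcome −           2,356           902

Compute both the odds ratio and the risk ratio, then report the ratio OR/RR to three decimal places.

1.109

Reading the table with exposure as columns: a = 1353 (FSM-eligible, case), b = 2356 (FSM-eligible, non-case), c = 379 (Not eligible, case), d = 902.
OR = (1353·902)/(2356·379) = 1220406/892924 = 1.36675
Risk in exposed = 1353/3709 = 0.36479; risk in unexposed = 379/1281 = 0.29586; RR = 1.23297
OR/RR = 1.36675 / 1.23297 = 1.10851
The outcome is not rare, so the OR lies further from 1 than the RR.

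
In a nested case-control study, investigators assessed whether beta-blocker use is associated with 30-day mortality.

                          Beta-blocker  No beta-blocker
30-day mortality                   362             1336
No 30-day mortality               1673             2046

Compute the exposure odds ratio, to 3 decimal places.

0.331

Reading the table with exposure as columns: a = 362 (Beta-blocker, case), b = 1673 (Beta-blocker, non-case), c = 1336 (No beta-blocker, case), d = 2046.
OR = (a·d)/(b·c) = (362 × 2046) / (1673 × 1336) = 740652 / 2235128 = 0.33137
Exposure is associated with lower odds of 30-day mortality (OR = 0.33 < 1).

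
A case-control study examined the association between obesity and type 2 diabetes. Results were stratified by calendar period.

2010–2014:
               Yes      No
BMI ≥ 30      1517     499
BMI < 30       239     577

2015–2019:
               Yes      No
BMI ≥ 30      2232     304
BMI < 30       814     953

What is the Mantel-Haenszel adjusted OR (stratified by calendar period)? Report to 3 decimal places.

8.065

OR_MH = Σ(aᵢdᵢ/nᵢ) / Σ(bᵢcᵢ/nᵢ), where nᵢ is the stratum total.
Stratum 1 (2010–2014): n = 2832; a·d/n = 1517·577/2832 = 309.0780; b·c/n = 499·239/2832 = 42.1119
Stratum 2 (2015–2019): n = 4303; a·d/n = 2232·953/4303 = 494.3286; b·c/n = 304·814/4303 = 57.5078
OR_MH = (309.0780 + 494.3286) / (42.1119 + 57.5078) = 803.4066 / 99.6197 = 8.06473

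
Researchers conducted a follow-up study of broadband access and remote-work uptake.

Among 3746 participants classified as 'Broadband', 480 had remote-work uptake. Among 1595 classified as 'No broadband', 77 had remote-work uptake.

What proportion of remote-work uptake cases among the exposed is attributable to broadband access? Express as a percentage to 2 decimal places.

62.32

From the description: a = 480, b = 3266, c = 77, d = 1518.
Risk in exposed = 480/3746 = 0.12814; risk in unexposed = 77/1595 = 0.04828.
RR = 0.12814/0.04828 = 2.65426
AR% = (RR − 1)/RR × 100 = (2.65426 − 1)/2.65426 × 100 = 62.3247%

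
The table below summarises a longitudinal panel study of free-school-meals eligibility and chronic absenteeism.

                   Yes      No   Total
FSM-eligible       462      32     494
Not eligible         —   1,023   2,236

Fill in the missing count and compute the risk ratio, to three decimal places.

The missing cell is in the unexposed row: 2236 − 1023 = 1213.
So a = 462, b = 32, c = 1213, d = 1023.
RR = [a/(a+b)] / [c/(c+d)] = (462/494) / (1213/2236) = 0.93522/0.54249 = 1.72396

1.724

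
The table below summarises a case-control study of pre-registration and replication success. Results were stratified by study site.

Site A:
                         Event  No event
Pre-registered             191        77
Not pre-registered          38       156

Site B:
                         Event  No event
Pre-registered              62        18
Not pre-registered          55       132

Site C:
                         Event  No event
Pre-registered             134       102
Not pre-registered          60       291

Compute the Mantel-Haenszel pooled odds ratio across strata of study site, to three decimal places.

7.894

OR_MH = Σ(aᵢdᵢ/nᵢ) / Σ(bᵢcᵢ/nᵢ), where nᵢ is the stratum total.
Stratum 1 (Site A): n = 462; a·d/n = 191·156/462 = 64.4935; b·c/n = 77·38/462 = 6.3333
Stratum 2 (Site B): n = 267; a·d/n = 62·132/267 = 30.6517; b·c/n = 18·55/267 = 3.7079
Stratum 3 (Site C): n = 587; a·d/n = 134·291/587 = 66.4293; b·c/n = 102·60/587 = 10.4259
OR_MH = (64.4935 + 30.6517 + 66.4293) / (6.3333 + 3.7079 + 10.4259) = 161.5745 / 20.4671 = 7.89435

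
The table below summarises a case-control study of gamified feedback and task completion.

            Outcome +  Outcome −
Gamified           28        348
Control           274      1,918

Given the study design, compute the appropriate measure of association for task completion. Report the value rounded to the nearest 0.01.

0.56

Cells: a = 28, b = 348, c = 274, d = 1918.
This is a case-control study: participants were sampled on outcome status, so risks in the source population cannot be estimated directly — relative risk is not valid here. The odds ratio is the appropriate measure.
OR = (a·d)/(b·c) = (28 × 1918) / (348 × 274) = 53704 / 95352 = 0.56322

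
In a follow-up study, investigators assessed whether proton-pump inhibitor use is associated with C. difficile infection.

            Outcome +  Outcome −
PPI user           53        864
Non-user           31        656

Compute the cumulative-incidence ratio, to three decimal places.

Cells: a = 53, b = 864, c = 31, d = 656.
Risk in exposed = 53/917 = 0.05780; risk in unexposed = 31/687 = 0.04512.
RR = 0.05780 / 0.04512 = 1.28086
The risk among the exposed is 1.28 times that among the unexposed.

1.281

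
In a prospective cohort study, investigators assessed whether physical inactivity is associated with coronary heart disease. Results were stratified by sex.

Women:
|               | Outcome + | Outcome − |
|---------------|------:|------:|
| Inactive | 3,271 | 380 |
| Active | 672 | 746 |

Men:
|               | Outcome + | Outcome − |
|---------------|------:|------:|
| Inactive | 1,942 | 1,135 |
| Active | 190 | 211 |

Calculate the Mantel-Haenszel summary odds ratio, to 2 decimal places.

5.33

OR_MH = Σ(aᵢdᵢ/nᵢ) / Σ(bᵢcᵢ/nᵢ), where nᵢ is the stratum total.
Stratum 1 (Women): n = 5069; a·d/n = 3271·746/5069 = 481.3900; b·c/n = 380·672/5069 = 50.3768
Stratum 2 (Men): n = 3478; a·d/n = 1942·211/3478 = 117.8154; b·c/n = 1135·190/3478 = 62.0040
OR_MH = (481.3900 + 117.8154) / (50.3768 + 62.0040) = 599.2054 / 112.3808 = 5.33192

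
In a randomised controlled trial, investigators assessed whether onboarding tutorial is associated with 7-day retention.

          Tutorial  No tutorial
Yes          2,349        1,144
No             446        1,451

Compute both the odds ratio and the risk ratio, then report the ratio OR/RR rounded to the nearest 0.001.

Reading the table with exposure as columns: a = 2349 (Tutorial, case), b = 446 (Tutorial, non-case), c = 1144 (No tutorial, case), d = 1451.
OR = (2349·1451)/(446·1144) = 3408399/510224 = 6.68020
Risk in exposed = 2349/2795 = 0.84043; risk in unexposed = 1144/2595 = 0.44085; RR = 1.90639
OR/RR = 6.68020 / 1.90639 = 3.50410
The outcome is not rare, so the OR lies further from 1 than the RR.

3.504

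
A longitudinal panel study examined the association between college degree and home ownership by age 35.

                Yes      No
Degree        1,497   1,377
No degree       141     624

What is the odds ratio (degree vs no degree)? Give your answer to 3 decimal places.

4.811

Cells: a = 1497, b = 1377, c = 141, d = 624.
OR = (a·d)/(b·c) = (1497 × 624) / (1377 × 141) = 934128 / 194157 = 4.81120
The odds of home ownership by age 35 are about 4.81 times as high in the degree group.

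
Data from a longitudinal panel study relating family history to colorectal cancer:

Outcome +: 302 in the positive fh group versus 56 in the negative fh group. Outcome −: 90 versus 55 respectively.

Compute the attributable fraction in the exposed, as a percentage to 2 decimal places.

34.51

From the description: a = 302, b = 90, c = 56, d = 55.
Risk in exposed = 302/392 = 0.77041; risk in unexposed = 56/111 = 0.50450.
RR = 0.77041/0.50450 = 1.52706
AR% = (RR − 1)/RR × 100 = (1.52706 − 1)/1.52706 × 100 = 34.5146%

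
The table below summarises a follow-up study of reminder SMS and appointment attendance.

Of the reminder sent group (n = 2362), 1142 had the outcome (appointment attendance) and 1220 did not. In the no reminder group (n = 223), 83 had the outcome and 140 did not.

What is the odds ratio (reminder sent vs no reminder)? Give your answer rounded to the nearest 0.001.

From the description: a = 1142, b = 1220, c = 83, d = 140.
OR = (a·d)/(b·c) = (1142 × 140) / (1220 × 83) = 159880 / 101260 = 1.57891
The odds of appointment attendance are about 1.58 times as high in the reminder sent group.

1.579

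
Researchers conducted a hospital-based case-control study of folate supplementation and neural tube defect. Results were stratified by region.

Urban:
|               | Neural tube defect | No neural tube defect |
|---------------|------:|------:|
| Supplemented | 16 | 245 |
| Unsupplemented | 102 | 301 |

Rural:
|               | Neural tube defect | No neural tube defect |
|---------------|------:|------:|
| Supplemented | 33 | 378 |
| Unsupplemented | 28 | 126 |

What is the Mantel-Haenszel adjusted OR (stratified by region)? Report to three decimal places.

OR_MH = Σ(aᵢdᵢ/nᵢ) / Σ(bᵢcᵢ/nᵢ), where nᵢ is the stratum total.
Stratum 1 (Urban): n = 664; a·d/n = 16·301/664 = 7.2530; b·c/n = 245·102/664 = 37.6355
Stratum 2 (Rural): n = 565; a·d/n = 33·126/565 = 7.3593; b·c/n = 378·28/565 = 18.7327
OR_MH = (7.2530 + 7.3593) / (37.6355 + 18.7327) = 14.6123 / 56.3683 = 0.25923

0.259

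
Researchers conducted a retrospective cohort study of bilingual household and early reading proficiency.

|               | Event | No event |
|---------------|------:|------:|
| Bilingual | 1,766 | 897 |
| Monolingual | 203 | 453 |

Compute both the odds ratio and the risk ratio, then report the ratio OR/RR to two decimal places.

Cells: a = 1766, b = 897, c = 203, d = 453.
OR = (1766·453)/(897·203) = 799998/182091 = 4.39340
Risk in exposed = 1766/2663 = 0.66316; risk in unexposed = 203/656 = 0.30945; RR = 2.14303
OR/RR = 4.39340 / 2.14303 = 2.05009
The outcome is not rare, so the OR lies further from 1 than the RR.

2.05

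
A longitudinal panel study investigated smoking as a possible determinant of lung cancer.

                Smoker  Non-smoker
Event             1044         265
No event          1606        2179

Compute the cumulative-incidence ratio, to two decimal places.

3.63

Reading the table with exposure as columns: a = 1044 (Smoker, case), b = 1606 (Smoker, non-case), c = 265 (Non-smoker, case), d = 2179.
Risk in exposed = 1044/2650 = 0.39396; risk in unexposed = 265/2444 = 0.10843.
RR = 0.39396 / 0.10843 = 3.63337
The risk among the exposed is 3.63 times that among the unexposed.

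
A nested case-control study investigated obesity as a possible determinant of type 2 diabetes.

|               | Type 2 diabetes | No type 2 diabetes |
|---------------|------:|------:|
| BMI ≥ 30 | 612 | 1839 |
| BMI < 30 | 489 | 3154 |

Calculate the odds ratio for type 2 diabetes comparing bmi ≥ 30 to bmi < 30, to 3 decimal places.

2.146

Cells: a = 612, b = 1839, c = 489, d = 3154.
OR = (a·d)/(b·c) = (612 × 3154) / (1839 × 489) = 1930248 / 899271 = 2.14646
The odds of type 2 diabetes are about 2.15 times as high in the bmi ≥ 30 group.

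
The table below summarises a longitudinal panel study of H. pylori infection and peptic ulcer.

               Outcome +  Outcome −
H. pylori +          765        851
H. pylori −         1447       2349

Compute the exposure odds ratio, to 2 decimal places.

Cells: a = 765, b = 851, c = 1447, d = 2349.
OR = (a·d)/(b·c) = (765 × 2349) / (851 × 1447) = 1796985 / 1231397 = 1.45931
The odds of peptic ulcer are about 1.46 times as high in the h. pylori + group.

1.46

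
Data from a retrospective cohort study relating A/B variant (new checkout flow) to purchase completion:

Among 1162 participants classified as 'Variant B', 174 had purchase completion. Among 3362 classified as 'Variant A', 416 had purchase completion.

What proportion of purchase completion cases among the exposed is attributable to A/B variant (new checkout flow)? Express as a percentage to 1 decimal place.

17.4

From the description: a = 174, b = 988, c = 416, d = 2946.
Risk in exposed = 174/1162 = 0.14974; risk in unexposed = 416/3362 = 0.12374.
RR = 0.14974/0.12374 = 1.21017
AR% = (RR − 1)/RR × 100 = (1.21017 − 1)/1.21017 × 100 = 17.3672%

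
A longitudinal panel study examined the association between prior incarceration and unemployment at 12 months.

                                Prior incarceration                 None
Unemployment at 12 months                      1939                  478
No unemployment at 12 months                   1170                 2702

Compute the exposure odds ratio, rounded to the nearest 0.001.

Reading the table with exposure as columns: a = 1939 (Prior incarceration, case), b = 1170 (Prior incarceration, non-case), c = 478 (None, case), d = 2702.
OR = (a·d)/(b·c) = (1939 × 2702) / (1170 × 478) = 5239178 / 559260 = 9.36805
The odds of unemployment at 12 months are about 9.37 times as high in the prior incarceration group.

9.368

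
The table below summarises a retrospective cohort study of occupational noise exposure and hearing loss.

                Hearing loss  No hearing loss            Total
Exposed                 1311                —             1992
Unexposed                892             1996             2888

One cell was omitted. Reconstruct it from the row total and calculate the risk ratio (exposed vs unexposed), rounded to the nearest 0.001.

2.131

The missing cell is in the exposed row: 1992 − 1311 = 681.
So a = 1311, b = 681, c = 892, d = 1996.
RR = [a/(a+b)] / [c/(c+d)] = (1311/1992) / (892/2888) = 0.65813/0.30886 = 2.13081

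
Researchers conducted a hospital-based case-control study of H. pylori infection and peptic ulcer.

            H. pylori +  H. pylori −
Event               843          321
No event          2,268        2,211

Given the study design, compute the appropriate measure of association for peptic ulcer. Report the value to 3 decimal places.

Reading the table with exposure as columns: a = 843 (H. pylori +, case), b = 2268 (H. pylori +, non-case), c = 321 (H. pylori −, case), d = 2211.
This is a hospital-based case-control study: participants were sampled on outcome status, so risks in the source population cannot be estimated directly — relative risk is not valid here. The odds ratio is the appropriate measure.
OR = (a·d)/(b·c) = (843 × 2211) / (2268 × 321) = 1863873 / 728028 = 2.56017

2.560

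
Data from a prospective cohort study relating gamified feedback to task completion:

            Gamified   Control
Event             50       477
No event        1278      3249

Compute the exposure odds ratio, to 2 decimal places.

Reading the table with exposure as columns: a = 50 (Gamified, case), b = 1278 (Gamified, non-case), c = 477 (Control, case), d = 3249.
OR = (a·d)/(b·c) = (50 × 3249) / (1278 × 477) = 162450 / 609606 = 0.26648
Exposure is associated with lower odds of task completion (OR = 0.27 < 1).

0.27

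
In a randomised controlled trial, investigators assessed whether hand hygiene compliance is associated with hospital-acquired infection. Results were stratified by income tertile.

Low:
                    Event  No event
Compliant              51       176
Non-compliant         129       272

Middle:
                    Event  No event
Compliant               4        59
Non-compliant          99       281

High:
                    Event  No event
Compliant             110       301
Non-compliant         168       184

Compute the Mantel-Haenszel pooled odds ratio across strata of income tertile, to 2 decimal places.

OR_MH = Σ(aᵢdᵢ/nᵢ) / Σ(bᵢcᵢ/nᵢ), where nᵢ is the stratum total.
Stratum 1 (Low): n = 628; a·d/n = 51·272/628 = 22.0892; b·c/n = 176·129/628 = 36.1529
Stratum 2 (Middle): n = 443; a·d/n = 4·281/443 = 2.5372; b·c/n = 59·99/443 = 13.1851
Stratum 3 (High): n = 763; a·d/n = 110·184/763 = 26.5269; b·c/n = 301·168/763 = 66.2752
OR_MH = (22.0892 + 2.5372 + 26.5269) / (36.1529 + 13.1851 + 66.2752) = 51.1533 / 115.6132 = 0.44245

0.44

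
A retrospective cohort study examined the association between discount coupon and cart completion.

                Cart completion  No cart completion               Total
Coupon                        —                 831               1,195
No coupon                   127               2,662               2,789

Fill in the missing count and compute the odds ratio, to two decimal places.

9.18

The missing cell is in the exposed row: 1195 − 831 = 364.
So a = 364, b = 831, c = 127, d = 2662.
OR = (a·d)/(b·c) = (364 × 2662) / (831 × 127) = 968968 / 105537 = 9.18131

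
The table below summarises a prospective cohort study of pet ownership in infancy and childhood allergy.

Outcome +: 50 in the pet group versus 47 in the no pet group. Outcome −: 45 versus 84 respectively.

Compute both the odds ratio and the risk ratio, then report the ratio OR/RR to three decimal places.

From the description: a = 50, b = 45, c = 47, d = 84.
OR = (50·84)/(45·47) = 4200/2115 = 1.98582
Risk in exposed = 50/95 = 0.52632; risk in unexposed = 47/131 = 0.35878; RR = 1.46697
OR/RR = 1.98582 / 1.46697 = 1.35369
The outcome is not rare, so the OR lies further from 1 than the RR.

1.354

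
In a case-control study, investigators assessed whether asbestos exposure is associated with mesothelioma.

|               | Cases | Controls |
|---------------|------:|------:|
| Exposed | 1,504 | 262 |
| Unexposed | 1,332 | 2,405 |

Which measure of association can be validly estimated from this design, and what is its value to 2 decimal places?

Cells: a = 1504, b = 262, c = 1332, d = 2405.
This is a case-control study: participants were sampled on outcome status, so risks in the source population cannot be estimated directly — relative risk is not valid here. The odds ratio is the appropriate measure.
OR = (a·d)/(b·c) = (1504 × 2405) / (262 × 1332) = 3617120 / 348984 = 10.36472

10.36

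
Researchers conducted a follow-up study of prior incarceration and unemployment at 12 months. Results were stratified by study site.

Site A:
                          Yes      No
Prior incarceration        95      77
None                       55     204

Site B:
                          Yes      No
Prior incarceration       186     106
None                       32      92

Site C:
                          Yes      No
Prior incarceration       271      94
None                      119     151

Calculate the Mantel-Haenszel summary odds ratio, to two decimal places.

4.23

OR_MH = Σ(aᵢdᵢ/nᵢ) / Σ(bᵢcᵢ/nᵢ), where nᵢ is the stratum total.
Stratum 1 (Site A): n = 431; a·d/n = 95·204/431 = 44.9652; b·c/n = 77·55/431 = 9.8260
Stratum 2 (Site B): n = 416; a·d/n = 186·92/416 = 41.1346; b·c/n = 106·32/416 = 8.1538
Stratum 3 (Site C): n = 635; a·d/n = 271·151/635 = 64.4425; b·c/n = 94·119/635 = 17.6157
OR_MH = (44.9652 + 41.1346 + 64.4425) / (9.8260 + 8.1538 + 17.6157) = 150.5423 / 35.5956 = 4.22924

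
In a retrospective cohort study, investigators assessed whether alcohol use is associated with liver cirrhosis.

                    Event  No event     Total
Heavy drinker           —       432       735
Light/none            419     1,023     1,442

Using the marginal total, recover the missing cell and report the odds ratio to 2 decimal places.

The missing cell is in the exposed row: 735 − 432 = 303.
So a = 303, b = 432, c = 419, d = 1023.
OR = (a·d)/(b·c) = (303 × 1023) / (432 × 419) = 309969 / 181008 = 1.71246

1.71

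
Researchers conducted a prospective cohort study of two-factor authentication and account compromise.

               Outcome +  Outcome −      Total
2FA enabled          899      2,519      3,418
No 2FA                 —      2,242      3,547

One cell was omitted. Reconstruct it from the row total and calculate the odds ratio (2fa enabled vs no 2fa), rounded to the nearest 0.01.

The missing cell is in the unexposed row: 3547 − 2242 = 1305.
So a = 899, b = 2519, c = 1305, d = 2242.
OR = (a·d)/(b·c) = (899 × 2242) / (2519 × 1305) = 2015558 / 3287295 = 0.61314

0.61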